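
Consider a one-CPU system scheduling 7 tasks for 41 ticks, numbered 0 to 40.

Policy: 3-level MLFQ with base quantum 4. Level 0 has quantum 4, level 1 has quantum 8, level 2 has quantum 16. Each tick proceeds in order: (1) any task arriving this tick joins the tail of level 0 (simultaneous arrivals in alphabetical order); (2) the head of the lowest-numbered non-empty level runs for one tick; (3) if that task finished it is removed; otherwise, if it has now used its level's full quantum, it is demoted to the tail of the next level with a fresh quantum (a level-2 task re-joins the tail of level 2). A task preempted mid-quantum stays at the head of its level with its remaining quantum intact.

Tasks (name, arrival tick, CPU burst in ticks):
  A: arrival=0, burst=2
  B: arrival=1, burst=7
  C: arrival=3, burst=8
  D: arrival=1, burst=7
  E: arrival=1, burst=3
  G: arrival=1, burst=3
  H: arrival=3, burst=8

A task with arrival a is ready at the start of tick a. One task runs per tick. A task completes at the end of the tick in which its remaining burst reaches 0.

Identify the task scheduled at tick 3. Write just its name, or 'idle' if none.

running at tick 3 = B

t=0: L0/L1/L2 = A/-/- → run A
t=1: L0/L1/L2 = ABDEG/-/- → run A
t=2: L0/L1/L2 = BDEG/-/- → run B
t=3: L0/L1/L2 = BDEGCH/-/- → run B
t=4: L0/L1/L2 = BDEGCH/-/- → run B
t=5: L0/L1/L2 = BDEGCH/-/- → run B
t=6: L0/L1/L2 = DEGCH/B/- → run D
t=7: L0/L1/L2 = DEGCH/B/- → run D
t=8: L0/L1/L2 = DEGCH/B/- → run D
t=9: L0/L1/L2 = DEGCH/B/- → run D
t=10: L0/L1/L2 = EGCH/BD/- → run E
t=11: L0/L1/L2 = EGCH/BD/- → run E
t=12: L0/L1/L2 = EGCH/BD/- → run E
t=13: L0/L1/L2 = GCH/BD/- → run G
t=14: L0/L1/L2 = GCH/BD/- → run G
t=15: L0/L1/L2 = GCH/BD/- → run G
t=16: L0/L1/L2 = CH/BD/- → run C
t=17: L0/L1/L2 = CH/BD/- → run C
t=18: L0/L1/L2 = CH/BD/- → run C
t=19: L0/L1/L2 = CH/BD/- → run C
t=20: L0/L1/L2 = H/BDC/- → run H
t=21: L0/L1/L2 = H/BDC/- → run H
t=22: L0/L1/L2 = H/BDC/- → run H
t=23: L0/L1/L2 = H/BDC/- → run H
t=24: L0/L1/L2 = -/BDCH/- → run B
t=25: L0/L1/L2 = -/BDCH/- → run B
t=26: L0/L1/L2 = -/BDCH/- → run B
t=27: L0/L1/L2 = -/DCH/- → run D
t=28: L0/L1/L2 = -/DCH/- → run D
t=29: L0/L1/L2 = -/DCH/- → run D
t=30: L0/L1/L2 = -/CH/- → run C
t=31: L0/L1/L2 = -/CH/- → run C
t=32: L0/L1/L2 = -/CH/- → run C
t=33: L0/L1/L2 = -/CH/- → run C
t=34: L0/L1/L2 = -/H/- → run H
t=35: L0/L1/L2 = -/H/- → run H
t=36: L0/L1/L2 = -/H/- → run H
t=37: L0/L1/L2 = -/H/- → run H
t=38: (idle)
t=39: (idle)
t=40: (idle)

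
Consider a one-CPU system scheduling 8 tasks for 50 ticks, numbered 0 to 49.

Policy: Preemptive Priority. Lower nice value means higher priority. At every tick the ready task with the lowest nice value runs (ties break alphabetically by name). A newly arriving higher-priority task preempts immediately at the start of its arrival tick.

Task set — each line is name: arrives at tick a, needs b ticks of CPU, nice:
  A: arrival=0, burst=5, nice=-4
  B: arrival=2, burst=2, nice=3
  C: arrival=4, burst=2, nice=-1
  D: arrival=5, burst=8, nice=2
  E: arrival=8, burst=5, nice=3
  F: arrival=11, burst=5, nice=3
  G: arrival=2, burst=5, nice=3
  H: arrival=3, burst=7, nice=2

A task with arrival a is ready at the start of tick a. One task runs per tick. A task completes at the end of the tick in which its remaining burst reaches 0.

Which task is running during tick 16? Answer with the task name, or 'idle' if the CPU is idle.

running at tick 16 = H

t=0: ready={A} → run A
t=1: ready={A} → run A
t=2: ready={A,B,G} → run A
t=3: ready={A,B,G,H} → run A
t=4: ready={A,B,C,G,H} → run A
t=5: ready={B,C,D,G,H} → run C
t=6: ready={B,C,D,G,H} → run C
t=7: ready={B,D,G,H} → run D
t=8: ready={B,D,E,G,H} → run D
t=9: ready={B,D,E,G,H} → run D
t=10: ready={B,D,E,G,H} → run D
t=11: ready={B,D,E,F,G,H} → run D
t=12: ready={B,D,E,F,G,H} → run D
t=13: ready={B,D,E,F,G,H} → run D
t=14: ready={B,D,E,F,G,H} → run D
t=15: ready={B,E,F,G,H} → run H
t=16: ready={B,E,F,G,H} → run H
t=17: ready={B,E,F,G,H} → run H
t=18: ready={B,E,F,G,H} → run H
t=19: ready={B,E,F,G,H} → run H
t=20: ready={B,E,F,G,H} → run H
t=21: ready={B,E,F,G,H} → run H
t=22: ready={B,E,F,G} → run B
t=23: ready={B,E,F,G} → run B
t=24: ready={E,F,G} → run E
t=25: ready={E,F,G} → run E
t=26: ready={E,F,G} → run E
t=27: ready={E,F,G} → run E
t=28: ready={E,F,G} → run E
t=29: ready={F,G} → run F
t=30: ready={F,G} → run F
t=31: ready={F,G} → run F
t=32: ready={F,G} → run F
t=33: ready={F,G} → run F
t=34: ready={G} → run G
t=35: ready={G} → run G
t=36: ready={G} → run G
t=37: ready={G} → run G
t=38: ready={G} → run G
t=39: (idle)
t=40: (idle)
t=41: (idle)
t=42: (idle)
t=43: (idle)
t=44: (idle)
t=45: (idle)
t=46: (idle)
t=47: (idle)
t=48: (idle)
t=49: (idle)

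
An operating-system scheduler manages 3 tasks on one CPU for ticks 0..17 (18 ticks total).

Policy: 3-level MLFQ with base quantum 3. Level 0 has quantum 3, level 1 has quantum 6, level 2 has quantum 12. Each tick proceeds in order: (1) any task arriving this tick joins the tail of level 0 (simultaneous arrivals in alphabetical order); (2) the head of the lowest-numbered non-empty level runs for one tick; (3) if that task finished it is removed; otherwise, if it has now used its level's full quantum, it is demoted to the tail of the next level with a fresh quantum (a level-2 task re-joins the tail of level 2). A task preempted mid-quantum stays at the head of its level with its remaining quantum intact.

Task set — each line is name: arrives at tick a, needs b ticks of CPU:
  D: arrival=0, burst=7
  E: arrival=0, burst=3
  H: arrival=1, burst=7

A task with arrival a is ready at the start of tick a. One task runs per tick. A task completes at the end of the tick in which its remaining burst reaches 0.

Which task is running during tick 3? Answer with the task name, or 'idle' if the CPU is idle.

t=0: L0/L1/L2 = DE/-/- → run D
t=1: L0/L1/L2 = DEH/-/- → run D
t=2: L0/L1/L2 = DEH/-/- → run D
t=3: L0/L1/L2 = EH/D/- → run E
t=4: L0/L1/L2 = EH/D/- → run E
t=5: L0/L1/L2 = EH/D/- → run E
t=6: L0/L1/L2 = H/D/- → run H
t=7: L0/L1/L2 = H/D/- → run H
t=8: L0/L1/L2 = H/D/- → run H
t=9: L0/L1/L2 = -/DH/- → run D
t=10: L0/L1/L2 = -/DH/- → run D
t=11: L0/L1/L2 = -/DH/- → run D
t=12: L0/L1/L2 = -/DH/- → run D
t=13: L0/L1/L2 = -/H/- → run H
t=14: L0/L1/L2 = -/H/- → run H
t=15: L0/L1/L2 = -/H/- → run H
t=16: L0/L1/L2 = -/H/- → run H
t=17: (idle)

running at tick 3 = E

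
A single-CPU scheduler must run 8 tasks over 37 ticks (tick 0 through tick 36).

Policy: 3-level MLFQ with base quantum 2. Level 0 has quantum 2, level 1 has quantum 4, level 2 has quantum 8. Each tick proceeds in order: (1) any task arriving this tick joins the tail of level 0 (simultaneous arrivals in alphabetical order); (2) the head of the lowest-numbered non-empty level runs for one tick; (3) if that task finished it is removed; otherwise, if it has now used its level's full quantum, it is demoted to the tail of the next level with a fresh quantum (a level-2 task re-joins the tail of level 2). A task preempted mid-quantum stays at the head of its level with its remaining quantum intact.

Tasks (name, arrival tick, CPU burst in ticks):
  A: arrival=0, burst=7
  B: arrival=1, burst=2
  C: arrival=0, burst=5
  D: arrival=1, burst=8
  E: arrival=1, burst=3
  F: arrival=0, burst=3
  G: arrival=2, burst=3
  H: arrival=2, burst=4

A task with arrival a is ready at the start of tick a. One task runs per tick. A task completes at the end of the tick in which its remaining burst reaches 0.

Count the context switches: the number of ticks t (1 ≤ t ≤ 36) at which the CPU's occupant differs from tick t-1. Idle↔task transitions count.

context switches = 17

t=0: L0/L1/L2 = ACF/-/- → run A
t=1: L0/L1/L2 = ACFBDE/-/- → run A
t=2: L0/L1/L2 = CFBDEGH/A/- → run C
t=3: L0/L1/L2 = CFBDEGH/A/- → run C
t=4: L0/L1/L2 = FBDEGH/AC/- → run F
t=5: L0/L1/L2 = FBDEGH/AC/- → run F
t=6: L0/L1/L2 = BDEGH/ACF/- → run B
t=7: L0/L1/L2 = BDEGH/ACF/- → run B
t=8: L0/L1/L2 = DEGH/ACF/- → run D
t=9: L0/L1/L2 = DEGH/ACF/- → run D
t=10: L0/L1/L2 = EGH/ACFD/- → run E
t=11: L0/L1/L2 = EGH/ACFD/- → run E
t=12: L0/L1/L2 = GH/ACFDE/- → run G
t=13: L0/L1/L2 = GH/ACFDE/- → run G
t=14: L0/L1/L2 = H/ACFDEG/- → run H
t=15: L0/L1/L2 = H/ACFDEG/- → run H
t=16: L0/L1/L2 = -/ACFDEGH/- → run A
t=17: L0/L1/L2 = -/ACFDEGH/- → run A
t=18: L0/L1/L2 = -/ACFDEGH/- → run A
t=19: L0/L1/L2 = -/ACFDEGH/- → run A
t=20: L0/L1/L2 = -/CFDEGH/A → run C
t=21: L0/L1/L2 = -/CFDEGH/A → run C
t=22: L0/L1/L2 = -/CFDEGH/A → run C
t=23: L0/L1/L2 = -/FDEGH/A → run F
t=24: L0/L1/L2 = -/DEGH/A → run D
t=25: L0/L1/L2 = -/DEGH/A → run D
t=26: L0/L1/L2 = -/DEGH/A → run D
t=27: L0/L1/L2 = -/DEGH/A → run D
t=28: L0/L1/L2 = -/EGH/AD → run E
t=29: L0/L1/L2 = -/GH/AD → run G
t=30: L0/L1/L2 = -/H/AD → run H
t=31: L0/L1/L2 = -/H/AD → run H
t=32: L0/L1/L2 = -/-/AD → run A
t=33: L0/L1/L2 = -/-/D → run D
t=34: L0/L1/L2 = -/-/D → run D
t=35: (idle)
t=36: (idle)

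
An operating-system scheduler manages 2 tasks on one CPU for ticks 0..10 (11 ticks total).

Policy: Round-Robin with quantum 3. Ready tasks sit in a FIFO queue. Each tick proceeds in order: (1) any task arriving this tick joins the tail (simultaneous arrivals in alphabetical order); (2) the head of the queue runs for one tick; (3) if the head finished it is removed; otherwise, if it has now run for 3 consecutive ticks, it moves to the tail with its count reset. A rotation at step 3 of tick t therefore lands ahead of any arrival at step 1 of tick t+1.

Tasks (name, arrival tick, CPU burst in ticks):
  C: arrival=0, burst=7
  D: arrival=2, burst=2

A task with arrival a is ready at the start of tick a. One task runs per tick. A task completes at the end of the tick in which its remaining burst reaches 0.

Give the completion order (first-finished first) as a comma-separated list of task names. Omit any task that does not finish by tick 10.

completion order = D, C

t=0: queue=[C] q_used=0 → run C
t=1: queue=[C] q_used=1 → run C
t=2: queue=[C,D] q_used=2 → run C
t=3: queue=[D,C] q_used=0 → run D
t=4: queue=[D,C] q_used=1 → run D
t=5: queue=[C] q_used=0 → run C
t=6: queue=[C] q_used=1 → run C
t=7: queue=[C] q_used=2 → run C
t=8: queue=[C] q_used=0 → run C
t=9: (idle)
t=10: (idle)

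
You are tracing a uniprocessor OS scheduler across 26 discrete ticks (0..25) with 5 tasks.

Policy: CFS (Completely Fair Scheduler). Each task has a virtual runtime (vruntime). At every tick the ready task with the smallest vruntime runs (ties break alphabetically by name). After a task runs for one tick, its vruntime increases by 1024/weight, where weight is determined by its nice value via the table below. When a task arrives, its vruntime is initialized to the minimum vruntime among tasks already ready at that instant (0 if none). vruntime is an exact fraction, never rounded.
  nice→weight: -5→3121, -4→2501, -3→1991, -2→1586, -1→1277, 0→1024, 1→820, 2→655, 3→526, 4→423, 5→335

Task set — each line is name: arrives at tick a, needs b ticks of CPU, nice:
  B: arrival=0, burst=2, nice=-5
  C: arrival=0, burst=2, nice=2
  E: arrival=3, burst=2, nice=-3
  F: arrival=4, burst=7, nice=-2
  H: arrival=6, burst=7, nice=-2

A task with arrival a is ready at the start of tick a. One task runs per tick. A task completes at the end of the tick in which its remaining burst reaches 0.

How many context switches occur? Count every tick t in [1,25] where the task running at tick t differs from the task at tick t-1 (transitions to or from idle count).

t=0: vr[B=0 C=0] → run B
t=1: vr[B=1024/3121 C=0] → run C
t=2: vr[B=1024/3121 C=1024/655] → run B
t=3: vr[C=1024/655 E=1024/655] → run C
t=4: vr[E=1024/655 F=1024/655] → run E
t=5: vr[E=2709504/1304105 F=1024/655] → run F
t=6: vr[E=2709504/1304105 F=1147392/519415 H=2709504/1304105] → run E
t=7: vr[F=1147392/519415 H=2709504/1304105] → run H
t=8: vr[F=1147392/519415 H=2816338432/1034155265] → run F
t=9: vr[F=1482752/519415 H=2816338432/1034155265] → run H
t=10: vr[F=1482752/519415 H=3484040192/1034155265] → run F
t=11: vr[F=1818112/519415 H=3484040192/1034155265] → run H
t=12: vr[F=1818112/519415 H=4151741952/1034155265] → run F
t=13: vr[F=2153472/519415 H=4151741952/1034155265] → run H
t=14: vr[F=2153472/519415 H=4819443712/1034155265] → run F
t=15: vr[F=2488832/519415 H=4819443712/1034155265] → run H
t=16: vr[F=2488832/519415 H=5487145472/1034155265] → run F
t=17: vr[F=2824192/519415 H=5487145472/1034155265] → run H
t=18: vr[F=2824192/519415 H=6154847232/1034155265] → run F
t=19: vr[H=6154847232/1034155265] → run H
t=20: (idle)
t=21: (idle)
t=22: (idle)
t=23: (idle)
t=24: (idle)
t=25: (idle)

context switches = 20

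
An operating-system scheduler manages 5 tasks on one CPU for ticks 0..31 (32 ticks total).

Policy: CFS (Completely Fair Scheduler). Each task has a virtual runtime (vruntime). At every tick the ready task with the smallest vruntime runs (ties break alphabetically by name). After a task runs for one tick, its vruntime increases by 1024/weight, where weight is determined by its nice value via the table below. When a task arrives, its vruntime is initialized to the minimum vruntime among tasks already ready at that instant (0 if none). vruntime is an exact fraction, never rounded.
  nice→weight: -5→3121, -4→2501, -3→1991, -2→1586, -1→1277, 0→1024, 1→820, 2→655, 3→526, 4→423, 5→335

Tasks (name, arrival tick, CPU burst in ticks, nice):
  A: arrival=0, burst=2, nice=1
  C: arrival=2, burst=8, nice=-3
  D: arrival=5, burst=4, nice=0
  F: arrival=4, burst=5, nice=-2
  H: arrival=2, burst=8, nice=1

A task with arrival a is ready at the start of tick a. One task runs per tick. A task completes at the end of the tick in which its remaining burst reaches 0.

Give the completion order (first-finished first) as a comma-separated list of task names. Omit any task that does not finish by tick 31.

t=0: vr[A=0] → run A
t=1: vr[A=256/205] → run A
t=2: vr[C=0 H=0] → run C
t=3: vr[C=1024/1991 H=0] → run H
t=4: vr[C=1024/1991 F=1024/1991 H=256/205] → run C
t=5: vr[C=2048/1991 D=1024/1991 F=1024/1991 H=256/205] → run D
t=6: vr[C=2048/1991 D=3015/1991 F=1024/1991 H=256/205] → run F
t=7: vr[C=2048/1991 D=3015/1991 F=1831424/1578863 H=256/205] → run C
t=8: vr[C=3072/1991 D=3015/1991 F=1831424/1578863 H=256/205] → run F
t=9: vr[C=3072/1991 D=3015/1991 F=2850816/1578863 H=256/205] → run H
t=10: vr[C=3072/1991 D=3015/1991 F=2850816/1578863 H=512/205] → run D
t=11: vr[C=3072/1991 D=5006/1991 F=2850816/1578863 H=512/205] → run C
t=12: vr[C=4096/1991 D=5006/1991 F=2850816/1578863 H=512/205] → run F
t=13: vr[C=4096/1991 D=5006/1991 F=3870208/1578863 H=512/205] → run C
t=14: vr[C=5120/1991 D=5006/1991 F=3870208/1578863 H=512/205] → run F
t=15: vr[C=5120/1991 D=5006/1991 F=4889600/1578863 H=512/205] → run H
t=16: vr[C=5120/1991 D=5006/1991 F=4889600/1578863 H=768/205] → run D
t=17: vr[C=5120/1991 D=6997/1991 F=4889600/1578863 H=768/205] → run C
t=18: vr[C=6144/1991 D=6997/1991 F=4889600/1578863 H=768/205] → run C
t=19: vr[C=7168/1991 D=6997/1991 F=4889600/1578863 H=768/205] → run F
t=20: vr[C=7168/1991 D=6997/1991 H=768/205] → run D
t=21: vr[C=7168/1991 H=768/205] → run C
t=22: vr[H=768/205] → run H
t=23: vr[H=1024/205] → run H
t=24: vr[H=256/41] → run H
t=25: vr[H=1536/205] → run H
t=26: vr[H=1792/205] → run H
t=27: (idle)
t=28: (idle)
t=29: (idle)
t=30: (idle)
t=31: (idle)

completion order = A, F, D, C, H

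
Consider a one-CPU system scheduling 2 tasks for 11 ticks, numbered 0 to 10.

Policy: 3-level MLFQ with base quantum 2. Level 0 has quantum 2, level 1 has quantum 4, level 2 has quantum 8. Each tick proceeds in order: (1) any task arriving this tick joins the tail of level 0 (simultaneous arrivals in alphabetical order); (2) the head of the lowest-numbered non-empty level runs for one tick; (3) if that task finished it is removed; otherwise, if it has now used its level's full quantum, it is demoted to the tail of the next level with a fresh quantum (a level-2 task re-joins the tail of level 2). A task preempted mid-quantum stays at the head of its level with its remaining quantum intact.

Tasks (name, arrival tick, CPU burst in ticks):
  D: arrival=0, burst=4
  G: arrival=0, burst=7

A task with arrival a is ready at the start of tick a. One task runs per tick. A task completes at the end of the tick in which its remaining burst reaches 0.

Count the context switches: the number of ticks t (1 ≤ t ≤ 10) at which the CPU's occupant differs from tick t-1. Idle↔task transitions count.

t=0: L0/L1/L2 = DG/-/- → run D
t=1: L0/L1/L2 = DG/-/- → run D
t=2: L0/L1/L2 = G/D/- → run G
t=3: L0/L1/L2 = G/D/- → run G
t=4: L0/L1/L2 = -/DG/- → run D
t=5: L0/L1/L2 = -/DG/- → run D
t=6: L0/L1/L2 = -/G/- → run G
t=7: L0/L1/L2 = -/G/- → run G
t=8: L0/L1/L2 = -/G/- → run G
t=9: L0/L1/L2 = -/G/- → run G
t=10: L0/L1/L2 = -/-/G → run G

context switches = 3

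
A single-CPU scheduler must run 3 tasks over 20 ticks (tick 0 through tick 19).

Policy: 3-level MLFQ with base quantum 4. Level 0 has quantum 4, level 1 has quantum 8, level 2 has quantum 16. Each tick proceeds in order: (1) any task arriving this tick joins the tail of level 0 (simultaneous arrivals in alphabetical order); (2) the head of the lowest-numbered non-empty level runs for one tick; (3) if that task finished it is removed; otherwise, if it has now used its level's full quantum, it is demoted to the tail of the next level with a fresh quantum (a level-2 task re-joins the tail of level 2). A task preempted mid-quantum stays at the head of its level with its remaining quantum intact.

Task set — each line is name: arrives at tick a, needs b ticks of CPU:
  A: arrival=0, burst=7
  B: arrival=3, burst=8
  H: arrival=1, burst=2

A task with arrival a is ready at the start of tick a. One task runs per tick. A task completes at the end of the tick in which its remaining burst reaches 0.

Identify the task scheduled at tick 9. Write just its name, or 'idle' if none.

running at tick 9 = B

t=0: L0/L1/L2 = A/-/- → run A
t=1: L0/L1/L2 = AH/-/- → run A
t=2: L0/L1/L2 = AH/-/- → run A
t=3: L0/L1/L2 = AHB/-/- → run A
t=4: L0/L1/L2 = HB/A/- → run H
t=5: L0/L1/L2 = HB/A/- → run H
t=6: L0/L1/L2 = B/A/- → run B
t=7: L0/L1/L2 = B/A/- → run B
t=8: L0/L1/L2 = B/A/- → run B
t=9: L0/L1/L2 = B/A/- → run B
t=10: L0/L1/L2 = -/AB/- → run A
t=11: L0/L1/L2 = -/AB/- → run A
t=12: L0/L1/L2 = -/AB/- → run A
t=13: L0/L1/L2 = -/B/- → run B
t=14: L0/L1/L2 = -/B/- → run B
t=15: L0/L1/L2 = -/B/- → run B
t=16: L0/L1/L2 = -/B/- → run B
t=17: (idle)
t=18: (idle)
t=19: (idle)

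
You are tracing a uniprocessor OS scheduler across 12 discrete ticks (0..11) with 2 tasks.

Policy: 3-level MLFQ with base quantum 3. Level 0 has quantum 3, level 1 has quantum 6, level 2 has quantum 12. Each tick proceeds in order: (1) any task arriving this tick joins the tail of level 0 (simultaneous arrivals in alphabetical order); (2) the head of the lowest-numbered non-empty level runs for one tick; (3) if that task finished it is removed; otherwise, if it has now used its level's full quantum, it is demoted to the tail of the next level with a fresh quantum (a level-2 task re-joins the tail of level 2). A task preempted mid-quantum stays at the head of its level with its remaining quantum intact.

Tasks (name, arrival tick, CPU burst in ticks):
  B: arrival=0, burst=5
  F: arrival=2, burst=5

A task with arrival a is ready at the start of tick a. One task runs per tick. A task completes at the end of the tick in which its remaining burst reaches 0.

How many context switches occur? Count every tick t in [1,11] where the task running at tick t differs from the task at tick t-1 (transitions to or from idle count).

context switches = 4

t=0: L0/L1/L2 = B/-/- → run B
t=1: L0/L1/L2 = B/-/- → run B
t=2: L0/L1/L2 = BF/-/- → run B
t=3: L0/L1/L2 = F/B/- → run F
t=4: L0/L1/L2 = F/B/- → run F
t=5: L0/L1/L2 = F/B/- → run F
t=6: L0/L1/L2 = -/BF/- → run B
t=7: L0/L1/L2 = -/BF/- → run B
t=8: L0/L1/L2 = -/F/- → run F
t=9: L0/L1/L2 = -/F/- → run F
t=10: (idle)
t=11: (idle)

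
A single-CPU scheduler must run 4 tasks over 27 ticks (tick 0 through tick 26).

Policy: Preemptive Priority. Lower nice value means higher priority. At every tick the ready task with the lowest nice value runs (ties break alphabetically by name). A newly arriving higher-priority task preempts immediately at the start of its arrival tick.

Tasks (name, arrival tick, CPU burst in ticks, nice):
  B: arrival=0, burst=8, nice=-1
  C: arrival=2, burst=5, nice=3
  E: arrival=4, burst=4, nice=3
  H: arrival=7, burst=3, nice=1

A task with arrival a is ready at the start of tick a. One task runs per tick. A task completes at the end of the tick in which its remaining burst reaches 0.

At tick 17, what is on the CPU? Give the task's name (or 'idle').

t=0: ready={B} → run B
t=1: ready={B} → run B
t=2: ready={B,C} → run B
t=3: ready={B,C} → run B
t=4: ready={B,C,E} → run B
t=5: ready={B,C,E} → run B
t=6: ready={B,C,E} → run B
t=7: ready={B,C,E,H} → run B
t=8: ready={C,E,H} → run H
t=9: ready={C,E,H} → run H
t=10: ready={C,E,H} → run H
t=11: ready={C,E} → run C
t=12: ready={C,E} → run C
t=13: ready={C,E} → run C
t=14: ready={C,E} → run C
t=15: ready={C,E} → run C
t=16: ready={E} → run E
t=17: ready={E} → run E
t=18: ready={E} → run E
t=19: ready={E} → run E
t=20: (idle)
t=21: (idle)
t=22: (idle)
t=23: (idle)
t=24: (idle)
t=25: (idle)
t=26: (idle)

running at tick 17 = E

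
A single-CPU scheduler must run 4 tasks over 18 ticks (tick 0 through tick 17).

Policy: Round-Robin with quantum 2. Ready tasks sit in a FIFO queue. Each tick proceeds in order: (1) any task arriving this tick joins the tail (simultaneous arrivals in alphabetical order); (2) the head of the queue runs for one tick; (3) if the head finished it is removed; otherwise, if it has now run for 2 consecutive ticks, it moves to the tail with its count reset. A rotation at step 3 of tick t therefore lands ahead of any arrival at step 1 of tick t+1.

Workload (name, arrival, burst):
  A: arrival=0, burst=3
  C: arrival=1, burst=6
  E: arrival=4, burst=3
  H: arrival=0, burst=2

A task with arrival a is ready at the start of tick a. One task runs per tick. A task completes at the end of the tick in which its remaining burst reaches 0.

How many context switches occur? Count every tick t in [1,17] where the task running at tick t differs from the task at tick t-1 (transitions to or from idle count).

t=0: queue=[A,H] q_used=0 → run A
t=1: queue=[A,H,C] q_used=1 → run A
t=2: queue=[H,C,A] q_used=0 → run H
t=3: queue=[H,C,A] q_used=1 → run H
t=4: queue=[C,A,E] q_used=0 → run C
t=5: queue=[C,A,E] q_used=1 → run C
t=6: queue=[A,E,C] q_used=0 → run A
t=7: queue=[E,C] q_used=0 → run E
t=8: queue=[E,C] q_used=1 → run E
t=9: queue=[C,E] q_used=0 → run C
t=10: queue=[C,E] q_used=1 → run C
t=11: queue=[E,C] q_used=0 → run E
t=12: queue=[C] q_used=0 → run C
t=13: queue=[C] q_used=1 → run C
t=14: (idle)
t=15: (idle)
t=16: (idle)
t=17: (idle)

context switches = 8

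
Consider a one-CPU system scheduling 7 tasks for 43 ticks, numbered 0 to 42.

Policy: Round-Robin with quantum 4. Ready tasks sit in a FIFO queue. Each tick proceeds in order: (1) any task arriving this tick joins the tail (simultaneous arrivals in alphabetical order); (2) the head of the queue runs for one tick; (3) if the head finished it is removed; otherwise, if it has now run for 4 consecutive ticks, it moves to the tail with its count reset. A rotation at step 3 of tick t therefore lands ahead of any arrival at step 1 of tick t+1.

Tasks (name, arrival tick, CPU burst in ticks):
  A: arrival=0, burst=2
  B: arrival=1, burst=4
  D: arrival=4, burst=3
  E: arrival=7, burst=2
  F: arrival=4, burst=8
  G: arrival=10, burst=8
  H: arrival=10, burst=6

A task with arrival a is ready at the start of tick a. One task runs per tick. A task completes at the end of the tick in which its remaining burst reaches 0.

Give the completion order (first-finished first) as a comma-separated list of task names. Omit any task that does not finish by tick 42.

completion order = A, B, D, E, F, G, H

t=0: queue=[A] q_used=0 → run A
t=1: queue=[A,B] q_used=1 → run A
t=2: queue=[B] q_used=0 → run B
t=3: queue=[B] q_used=1 → run B
t=4: queue=[B,D,F] q_used=2 → run B
t=5: queue=[B,D,F] q_used=3 → run B
t=6: queue=[D,F] q_used=0 → run D
t=7: queue=[D,F,E] q_used=1 → run D
t=8: queue=[D,F,E] q_used=2 → run D
t=9: queue=[F,E] q_used=0 → run F
t=10: queue=[F,E,G,H] q_used=1 → run F
t=11: queue=[F,E,G,H] q_used=2 → run F
t=12: queue=[F,E,G,H] q_used=3 → run F
t=13: queue=[E,G,H,F] q_used=0 → run E
t=14: queue=[E,G,H,F] q_used=1 → run E
t=15: queue=[G,H,F] q_used=0 → run G
t=16: queue=[G,H,F] q_used=1 → run G
t=17: queue=[G,H,F] q_used=2 → run G
t=18: queue=[G,H,F] q_used=3 → run G
t=19: queue=[H,F,G] q_used=0 → run H
t=20: queue=[H,F,G] q_used=1 → run H
t=21: queue=[H,F,G] q_used=2 → run H
t=22: queue=[H,F,G] q_used=3 → run H
t=23: queue=[F,G,H] q_used=0 → run F
t=24: queue=[F,G,H] q_used=1 → run F
t=25: queue=[F,G,H] q_used=2 → run F
t=26: queue=[F,G,H] q_used=3 → run F
t=27: queue=[G,H] q_used=0 → run G
t=28: queue=[G,H] q_used=1 → run G
t=29: queue=[G,H] q_used=2 → run G
t=30: queue=[G,H] q_used=3 → run G
t=31: queue=[H] q_used=0 → run H
t=32: queue=[H] q_used=1 → run H
t=33: (idle)
t=34: (idle)
t=35: (idle)
t=36: (idle)
t=37: (idle)
t=38: (idle)
t=39: (idle)
t=40: (idle)
t=41: (idle)
t=42: (idle)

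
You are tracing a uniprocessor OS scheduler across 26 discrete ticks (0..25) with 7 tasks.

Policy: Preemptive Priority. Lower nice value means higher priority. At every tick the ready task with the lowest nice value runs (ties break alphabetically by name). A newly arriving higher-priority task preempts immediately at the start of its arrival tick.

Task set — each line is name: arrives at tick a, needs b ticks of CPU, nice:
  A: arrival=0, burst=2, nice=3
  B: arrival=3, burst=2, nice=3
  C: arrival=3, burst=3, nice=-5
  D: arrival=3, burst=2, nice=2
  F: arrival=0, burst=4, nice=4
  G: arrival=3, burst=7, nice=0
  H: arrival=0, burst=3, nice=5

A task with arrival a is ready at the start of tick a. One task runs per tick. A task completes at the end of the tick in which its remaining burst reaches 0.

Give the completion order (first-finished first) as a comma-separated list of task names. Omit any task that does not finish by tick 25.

completion order = A, C, G, D, B, F, H

t=0: ready={A,F,H} → run A
t=1: ready={A,F,H} → run A
t=2: ready={F,H} → run F
t=3: ready={B,C,D,F,G,H} → run C
t=4: ready={B,C,D,F,G,H} → run C
t=5: ready={B,C,D,F,G,H} → run C
t=6: ready={B,D,F,G,H} → run G
t=7: ready={B,D,F,G,H} → run G
t=8: ready={B,D,F,G,H} → run G
t=9: ready={B,D,F,G,H} → run G
t=10: ready={B,D,F,G,H} → run G
t=11: ready={B,D,F,G,H} → run G
t=12: ready={B,D,F,G,H} → run G
t=13: ready={B,D,F,H} → run D
t=14: ready={B,D,F,H} → run D
t=15: ready={B,F,H} → run B
t=16: ready={B,F,H} → run B
t=17: ready={F,H} → run F
t=18: ready={F,H} → run F
t=19: ready={F,H} → run F
t=20: ready={H} → run H
t=21: ready={H} → run H
t=22: ready={H} → run H
t=23: (idle)
t=24: (idle)
t=25: (idle)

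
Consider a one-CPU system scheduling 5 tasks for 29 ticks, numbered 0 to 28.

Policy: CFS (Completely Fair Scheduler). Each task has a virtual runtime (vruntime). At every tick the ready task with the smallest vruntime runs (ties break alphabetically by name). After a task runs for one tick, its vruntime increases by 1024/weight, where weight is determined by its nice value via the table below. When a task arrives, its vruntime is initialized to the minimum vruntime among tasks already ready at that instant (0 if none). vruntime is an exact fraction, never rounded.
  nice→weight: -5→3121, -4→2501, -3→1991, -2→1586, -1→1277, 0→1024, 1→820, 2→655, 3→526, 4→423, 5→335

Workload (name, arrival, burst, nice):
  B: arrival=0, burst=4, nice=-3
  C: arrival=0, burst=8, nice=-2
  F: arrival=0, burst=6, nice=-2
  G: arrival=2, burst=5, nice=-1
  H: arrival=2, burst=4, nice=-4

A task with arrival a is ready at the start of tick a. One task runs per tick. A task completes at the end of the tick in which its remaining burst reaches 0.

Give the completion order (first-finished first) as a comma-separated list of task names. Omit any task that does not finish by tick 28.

completion order = H, B, G, F, C

t=0: vr[B=0 C=0 F=0] → run B
t=1: vr[B=1024/1991 C=0 F=0] → run C
t=2: vr[B=1024/1991 C=512/793 F=0 G=0 H=0] → run F
t=3: vr[B=1024/1991 C=512/793 F=512/793 G=0 H=0] → run G
t=4: vr[B=1024/1991 C=512/793 F=512/793 G=1024/1277 H=0] → run H
t=5: vr[B=1024/1991 C=512/793 F=512/793 G=1024/1277 H=1024/2501] → run H
t=6: vr[B=1024/1991 C=512/793 F=512/793 G=1024/1277 H=2048/2501] → run B
t=7: vr[B=2048/1991 C=512/793 F=512/793 G=1024/1277 H=2048/2501] → run C
t=8: vr[B=2048/1991 C=1024/793 F=512/793 G=1024/1277 H=2048/2501] → run F
t=9: vr[B=2048/1991 C=1024/793 F=1024/793 G=1024/1277 H=2048/2501] → run G
t=10: vr[B=2048/1991 C=1024/793 F=1024/793 G=2048/1277 H=2048/2501] → run H
t=11: vr[B=2048/1991 C=1024/793 F=1024/793 G=2048/1277 H=3072/2501] → run B
t=12: vr[B=3072/1991 C=1024/793 F=1024/793 G=2048/1277 H=3072/2501] → run H
t=13: vr[B=3072/1991 C=1024/793 F=1024/793 G=2048/1277] → run C
t=14: vr[B=3072/1991 C=1536/793 F=1024/793 G=2048/1277] → run F
t=15: vr[B=3072/1991 C=1536/793 F=1536/793 G=2048/1277] → run B
t=16: vr[C=1536/793 F=1536/793 G=2048/1277] → run G
t=17: vr[C=1536/793 F=1536/793 G=3072/1277] → run C
t=18: vr[C=2048/793 F=1536/793 G=3072/1277] → run F
t=19: vr[C=2048/793 F=2048/793 G=3072/1277] → run G
t=20: vr[C=2048/793 F=2048/793 G=4096/1277] → run C
t=21: vr[C=2560/793 F=2048/793 G=4096/1277] → run F
t=22: vr[C=2560/793 F=2560/793 G=4096/1277] → run G
t=23: vr[C=2560/793 F=2560/793] → run C
t=24: vr[C=3072/793 F=2560/793] → run F
t=25: vr[C=3072/793] → run C
t=26: vr[C=3584/793] → run C
t=27: (idle)
t=28: (idle)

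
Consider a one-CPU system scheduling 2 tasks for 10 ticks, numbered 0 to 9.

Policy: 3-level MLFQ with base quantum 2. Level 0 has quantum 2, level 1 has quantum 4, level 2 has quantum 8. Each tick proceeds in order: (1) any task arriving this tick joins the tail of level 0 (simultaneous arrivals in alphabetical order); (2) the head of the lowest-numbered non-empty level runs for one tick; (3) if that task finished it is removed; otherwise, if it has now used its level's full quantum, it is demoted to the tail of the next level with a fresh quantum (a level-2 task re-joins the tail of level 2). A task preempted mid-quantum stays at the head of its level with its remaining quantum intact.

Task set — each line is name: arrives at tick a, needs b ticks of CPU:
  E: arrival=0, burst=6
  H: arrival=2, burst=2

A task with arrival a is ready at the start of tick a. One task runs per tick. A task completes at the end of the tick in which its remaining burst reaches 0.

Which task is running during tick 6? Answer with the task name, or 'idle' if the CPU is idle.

running at tick 6 = E

t=0: L0/L1/L2 = E/-/- → run E
t=1: L0/L1/L2 = E/-/- → run E
t=2: L0/L1/L2 = H/E/- → run H
t=3: L0/L1/L2 = H/E/- → run H
t=4: L0/L1/L2 = -/E/- → run E
t=5: L0/L1/L2 = -/E/- → run E
t=6: L0/L1/L2 = -/E/- → run E
t=7: L0/L1/L2 = -/E/- → run E
t=8: (idle)
t=9: (idle)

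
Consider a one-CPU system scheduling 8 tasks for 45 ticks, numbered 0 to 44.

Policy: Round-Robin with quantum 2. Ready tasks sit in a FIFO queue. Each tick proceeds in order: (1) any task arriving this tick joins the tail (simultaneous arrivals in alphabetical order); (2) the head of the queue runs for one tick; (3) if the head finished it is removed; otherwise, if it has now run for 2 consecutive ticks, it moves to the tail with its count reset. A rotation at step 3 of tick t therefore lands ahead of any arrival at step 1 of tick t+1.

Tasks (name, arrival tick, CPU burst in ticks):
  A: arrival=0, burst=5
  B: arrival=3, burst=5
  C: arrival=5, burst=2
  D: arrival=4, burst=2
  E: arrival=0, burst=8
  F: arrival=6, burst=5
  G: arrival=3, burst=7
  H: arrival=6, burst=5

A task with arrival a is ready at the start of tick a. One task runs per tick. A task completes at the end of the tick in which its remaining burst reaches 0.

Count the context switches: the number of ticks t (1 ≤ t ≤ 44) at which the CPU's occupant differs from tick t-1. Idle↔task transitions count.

context switches = 22

t=0: queue=[A,E] q_used=0 → run A
t=1: queue=[A,E] q_used=1 → run A
t=2: queue=[E,A] q_used=0 → run E
t=3: queue=[E,A,B,G] q_used=1 → run E
t=4: queue=[A,B,G,E,D] q_used=0 → run A
t=5: queue=[A,B,G,E,D,C] q_used=1 → run A
t=6: queue=[B,G,E,D,C,A,F,H] q_used=0 → run B
t=7: queue=[B,G,E,D,C,A,F,H] q_used=1 → run B
t=8: queue=[G,E,D,C,A,F,H,B] q_used=0 → run G
t=9: queue=[G,E,D,C,A,F,H,B] q_used=1 → run G
t=10: queue=[E,D,C,A,F,H,B,G] q_used=0 → run E
t=11: queue=[E,D,C,A,F,H,B,G] q_used=1 → run E
t=12: queue=[D,C,A,F,H,B,G,E] q_used=0 → run D
t=13: queue=[D,C,A,F,H,B,G,E] q_used=1 → run D
t=14: queue=[C,A,F,H,B,G,E] q_used=0 → run C
t=15: queue=[C,A,F,H,B,G,E] q_used=1 → run C
t=16: queue=[A,F,H,B,G,E] q_used=0 → run A
t=17: queue=[F,H,B,G,E] q_used=0 → run F
t=18: queue=[F,H,B,G,E] q_used=1 → run F
t=19: queue=[H,B,G,E,F] q_used=0 → run H
t=20: queue=[H,B,G,E,F] q_used=1 → run H
t=21: queue=[B,G,E,F,H] q_used=0 → run B
t=22: queue=[B,G,E,F,H] q_used=1 → run B
t=23: queue=[G,E,F,H,B] q_used=0 → run G
t=24: queue=[G,E,F,H,B] q_used=1 → run G
t=25: queue=[E,F,H,B,G] q_used=0 → run E
t=26: queue=[E,F,H,B,G] q_used=1 → run E
t=27: queue=[F,H,B,G,E] q_used=0 → run F
t=28: queue=[F,H,B,G,E] q_used=1 → run F
t=29: queue=[H,B,G,E,F] q_used=0 → run H
t=30: queue=[H,B,G,E,F] q_used=1 → run H
t=31: queue=[B,G,E,F,H] q_used=0 → run B
t=32: queue=[G,E,F,H] q_used=0 → run G
t=33: queue=[G,E,F,H] q_used=1 → run G
t=34: queue=[E,F,H,G] q_used=0 → run E
t=35: queue=[E,F,H,G] q_used=1 → run E
t=36: queue=[F,H,G] q_used=0 → run F
t=37: queue=[H,G] q_used=0 → run H
t=38: queue=[G] q_used=0 → run G
t=39: (idle)
t=40: (idle)
t=41: (idle)
t=42: (idle)
t=43: (idle)
t=44: (idle)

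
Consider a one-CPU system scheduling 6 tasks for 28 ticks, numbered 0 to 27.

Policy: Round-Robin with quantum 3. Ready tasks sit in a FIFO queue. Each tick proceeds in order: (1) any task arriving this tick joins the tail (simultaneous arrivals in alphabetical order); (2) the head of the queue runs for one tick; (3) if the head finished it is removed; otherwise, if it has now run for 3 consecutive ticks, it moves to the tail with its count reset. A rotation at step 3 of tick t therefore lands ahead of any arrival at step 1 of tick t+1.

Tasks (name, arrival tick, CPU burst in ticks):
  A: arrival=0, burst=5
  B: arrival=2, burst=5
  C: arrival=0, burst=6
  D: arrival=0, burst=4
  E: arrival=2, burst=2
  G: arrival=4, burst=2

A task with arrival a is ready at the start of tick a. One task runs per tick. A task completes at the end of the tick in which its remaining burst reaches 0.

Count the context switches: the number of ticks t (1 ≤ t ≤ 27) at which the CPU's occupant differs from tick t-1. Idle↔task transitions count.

context switches = 10

t=0: queue=[A,C,D] q_used=0 → run A
t=1: queue=[A,C,D] q_used=1 → run A
t=2: queue=[A,C,D,B,E] q_used=2 → run A
t=3: queue=[C,D,B,E,A] q_used=0 → run C
t=4: queue=[C,D,B,E,A,G] q_used=1 → run C
t=5: queue=[C,D,B,E,A,G] q_used=2 → run C
t=6: queue=[D,B,E,A,G,C] q_used=0 → run D
t=7: queue=[D,B,E,A,G,C] q_used=1 → run D
t=8: queue=[D,B,E,A,G,C] q_used=2 → run D
t=9: queue=[B,E,A,G,C,D] q_used=0 → run B
t=10: queue=[B,E,A,G,C,D] q_used=1 → run B
t=11: queue=[B,E,A,G,C,D] q_used=2 → run B
t=12: queue=[E,A,G,C,D,B] q_used=0 → run E
t=13: queue=[E,A,G,C,D,B] q_used=1 → run E
t=14: queue=[A,G,C,D,B] q_used=0 → run A
t=15: queue=[A,G,C,D,B] q_used=1 → run A
t=16: queue=[G,C,D,B] q_used=0 → run G
t=17: queue=[G,C,D,B] q_used=1 → run G
t=18: queue=[C,D,B] q_used=0 → run C
t=19: queue=[C,D,B] q_used=1 → run C
t=20: queue=[C,D,B] q_used=2 → run C
t=21: queue=[D,B] q_used=0 → run D
t=22: queue=[B] q_used=0 → run B
t=23: queue=[B] q_used=1 → run B
t=24: (idle)
t=25: (idle)
t=26: (idle)
t=27: (idle)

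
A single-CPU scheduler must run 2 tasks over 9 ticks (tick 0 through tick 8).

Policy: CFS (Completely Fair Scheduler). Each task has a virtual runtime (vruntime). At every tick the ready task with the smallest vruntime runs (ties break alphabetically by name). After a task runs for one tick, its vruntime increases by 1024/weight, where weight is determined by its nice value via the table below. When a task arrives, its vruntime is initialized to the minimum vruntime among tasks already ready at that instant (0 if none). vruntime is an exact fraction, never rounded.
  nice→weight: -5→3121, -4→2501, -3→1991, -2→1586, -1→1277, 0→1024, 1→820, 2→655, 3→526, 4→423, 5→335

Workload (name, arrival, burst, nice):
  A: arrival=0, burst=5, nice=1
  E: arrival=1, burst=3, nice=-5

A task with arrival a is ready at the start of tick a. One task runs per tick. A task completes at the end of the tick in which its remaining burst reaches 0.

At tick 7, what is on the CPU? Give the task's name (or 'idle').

running at tick 7 = A

t=0: vr[A=0] → run A
t=1: vr[A=256/205 E=256/205] → run A
t=2: vr[A=512/205 E=256/205] → run E
t=3: vr[A=512/205 E=1008896/639805] → run E
t=4: vr[A=512/205 E=1218816/639805] → run E
t=5: vr[A=512/205] → run A
t=6: vr[A=768/205] → run A
t=7: vr[A=1024/205] → run A
t=8: (idle)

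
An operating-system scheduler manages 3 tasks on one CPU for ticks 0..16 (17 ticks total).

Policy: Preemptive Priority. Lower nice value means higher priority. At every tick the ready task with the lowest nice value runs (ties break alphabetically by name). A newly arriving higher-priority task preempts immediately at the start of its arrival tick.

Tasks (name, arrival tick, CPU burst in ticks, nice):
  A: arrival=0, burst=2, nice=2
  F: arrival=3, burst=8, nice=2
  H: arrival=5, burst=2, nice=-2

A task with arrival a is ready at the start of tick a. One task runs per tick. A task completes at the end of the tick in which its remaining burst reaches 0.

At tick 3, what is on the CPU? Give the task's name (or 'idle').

t=0: ready={A} → run A
t=1: ready={A} → run A
t=2: (idle)
t=3: ready={F} → run F
t=4: ready={F} → run F
t=5: ready={F,H} → run H
t=6: ready={F,H} → run H
t=7: ready={F} → run F
t=8: ready={F} → run F
t=9: ready={F} → run F
t=10: ready={F} → run F
t=11: ready={F} → run F
t=12: ready={F} → run F
t=13: (idle)
t=14: (idle)
t=15: (idle)
t=16: (idle)

running at tick 3 = F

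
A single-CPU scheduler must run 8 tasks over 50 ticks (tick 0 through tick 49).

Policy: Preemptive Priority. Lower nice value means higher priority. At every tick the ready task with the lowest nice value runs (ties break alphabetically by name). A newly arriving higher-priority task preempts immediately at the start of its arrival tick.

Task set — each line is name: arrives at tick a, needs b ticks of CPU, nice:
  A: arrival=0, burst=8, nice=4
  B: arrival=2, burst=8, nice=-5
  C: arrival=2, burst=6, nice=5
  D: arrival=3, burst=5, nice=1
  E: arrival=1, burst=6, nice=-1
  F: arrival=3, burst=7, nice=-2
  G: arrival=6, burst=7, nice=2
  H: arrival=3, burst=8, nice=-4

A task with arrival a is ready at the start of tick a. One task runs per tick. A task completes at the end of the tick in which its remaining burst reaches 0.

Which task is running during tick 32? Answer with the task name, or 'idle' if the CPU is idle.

running at tick 32 = D

t=0: ready={A} → run A
t=1: ready={A,E} → run E
t=2: ready={A,B,C,E} → run B
t=3: ready={A,B,C,D,E,F,H} → run B
t=4: ready={A,B,C,D,E,F,H} → run B
t=5: ready={A,B,C,D,E,F,H} → run B
t=6: ready={A,B,C,D,E,F,G,H} → run B
t=7: ready={A,B,C,D,E,F,G,H} → run B
t=8: ready={A,B,C,D,E,F,G,H} → run B
t=9: ready={A,B,C,D,E,F,G,H} → run B
t=10: ready={A,C,D,E,F,G,H} → run H
t=11: ready={A,C,D,E,F,G,H} → run H
t=12: ready={A,C,D,E,F,G,H} → run H
t=13: ready={A,C,D,E,F,G,H} → run H
t=14: ready={A,C,D,E,F,G,H} → run H
t=15: ready={A,C,D,E,F,G,H} → run H
t=16: ready={A,C,D,E,F,G,H} → run H
t=17: ready={A,C,D,E,F,G,H} → run H
t=18: ready={A,C,D,E,F,G} → run F
t=19: ready={A,C,D,E,F,G} → run F
t=20: ready={A,C,D,E,F,G} → run F
t=21: ready={A,C,D,E,F,G} → run F
t=22: ready={A,C,D,E,F,G} → run F
t=23: ready={A,C,D,E,F,G} → run F
t=24: ready={A,C,D,E,F,G} → run F
t=25: ready={A,C,D,E,G} → run E
t=26: ready={A,C,D,E,G} → run E
t=27: ready={A,C,D,E,G} → run E
t=28: ready={A,C,D,E,G} → run E
t=29: ready={A,C,D,E,G} → run E
t=30: ready={A,C,D,G} → run D
t=31: ready={A,C,D,G} → run D
t=32: ready={A,C,D,G} → run D
t=33: ready={A,C,D,G} → run D
t=34: ready={A,C,D,G} → run D
t=35: ready={A,C,G} → run G
t=36: ready={A,C,G} → run G
t=37: ready={A,C,G} → run G
t=38: ready={A,C,G} → run G
t=39: ready={A,C,G} → run G
t=40: ready={A,C,G} → run G
t=41: ready={A,C,G} → run G
t=42: ready={A,C} → run A
t=43: ready={A,C} → run A
t=44: ready={A,C} → run A
t=45: ready={A,C} → run A
t=46: ready={A,C} → run A
t=47: ready={A,C} → run A
t=48: ready={A,C} → run A
t=49: ready={C} → run C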